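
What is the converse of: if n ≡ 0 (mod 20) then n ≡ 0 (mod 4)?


The converse of (P → Q) is (Q → P). It is not in general equivalent to the original.
Here P = 'n ≡ 0 (mod 20)' and Q = 'n ≡ 0 (mod 4)'.

If n ≡ 0 (mod 4), then n ≡ 0 (mod 20).


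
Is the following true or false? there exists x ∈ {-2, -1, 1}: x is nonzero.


Evaluate the predicate on each element: -2:T, -1:T, 1:T.
Witness x = -2 satisfies the predicate.

T


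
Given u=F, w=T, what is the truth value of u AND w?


Conjunction is true only when both operands are true.
Substitute: u=F, w=T.
F AND T evaluates to F.

F


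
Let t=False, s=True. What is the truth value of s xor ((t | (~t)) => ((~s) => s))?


Substitute t=False, s=True:
~t = True
t | (~t) = False | True = True
~s = False
(~s) => s = False => True = True
(t | (~t)) => ((~s) => s) = True => True = True
s xor ((t | (~t)) => ((~s) => s)) = True xor True = False

False


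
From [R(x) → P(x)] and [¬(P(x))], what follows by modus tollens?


Modus tollens: from (P → Q) and ¬Q, infer ¬P.
Q = 'P(x)' is denied; since P → Q, P must also fail.

Not (R(x)).


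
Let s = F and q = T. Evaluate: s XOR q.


Exclusive or is true when exactly one operand is true.
Substitute: s=F, q=T.
F XOR T evaluates to T.

T


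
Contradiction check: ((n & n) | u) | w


Truth table over {n, u, w}:
n | u | w | φ
-------------
False | False | False | False
True | False | False | True
False | True | False | True
True | True | False | True
False | False | True | True
True | False | True | True
False | True | True | True
True | True | True | True
Satisfying assignment at row 2: n=True, u=False, w=False gives True.

No, it is not a contradiction.


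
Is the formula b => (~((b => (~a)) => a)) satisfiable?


Search for a satisfying assignment over {a, b}.
Try a=False, b=False: the formula evaluates to True.
A satisfying assignment exists.

Satisfiable.


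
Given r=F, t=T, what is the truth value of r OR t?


Disjunction is false only when both operands are false.
Substitute: r=F, t=T.
F OR T evaluates to T.

T


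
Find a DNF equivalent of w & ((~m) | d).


Step 1: Distribute ∧ over ∨: w ∧ ((¬m) ∨ d) = (w ∧ (¬m)) ∨ (w ∧ d).

(w & (~m)) | (w & d)


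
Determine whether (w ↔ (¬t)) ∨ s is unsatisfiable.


Truth table over {s, t, w}:
s | t | w | φ
-------------
F | F | F | F
T | F | F | T
F | T | F | T
T | T | F | T
F | F | T | T
T | F | T | T
F | T | T | F
T | T | T | T
Satisfying assignment at row 2: s=T, t=F, w=F gives T.

No, it is not a contradiction.


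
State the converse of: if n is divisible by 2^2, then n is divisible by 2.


The converse of (P → Q) is (Q → P). It is not in general equivalent to the original.
Here P = 'n is divisible by 2^2' and Q = 'n is divisible by 2'.

If n is divisible by 2, then n is divisible by 2^2.


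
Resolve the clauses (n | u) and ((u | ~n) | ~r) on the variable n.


The clauses contain complementary literals n and ~n.
Resolution eliminates this pair and disjoins the remaining literals (merging duplicates).

(u | ~r)


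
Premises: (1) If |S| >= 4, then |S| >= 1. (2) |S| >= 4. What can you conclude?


Modus ponens: from (P → Q) and P, infer Q.
P = '|S| >= 4' is asserted, and P → Q holds, so Q follows.

|S| >= 1.


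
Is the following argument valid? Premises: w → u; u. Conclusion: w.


This is affirming the consequent (fallacy). There exist truth assignments where the premises are all true but the conclusion is false.

Invalid.


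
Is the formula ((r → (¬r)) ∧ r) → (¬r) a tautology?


Build the truth table over {r}:
r | φ
-----
F | T
T | T
Every row evaluates to true.

Yes, it is a tautology.


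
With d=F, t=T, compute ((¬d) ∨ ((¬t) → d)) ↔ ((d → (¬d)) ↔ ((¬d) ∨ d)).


Substitute d=F, t=T:
¬d = T
¬t = F
(¬t) → d = F → F = T
(¬d) ∨ ((¬t) → d) = T ∨ T = T
¬d = T
d → (¬d) = F → T = T
¬d = T
(¬d) ∨ d = T ∨ F = T
(d → (¬d)) ↔ ((¬d) ∨ d) = T ↔ T = T
((¬d) ∨ ((¬t) → d)) ↔ ((d → (¬d)) ↔ ((¬d) ∨ d)) = T ↔ T = T

T


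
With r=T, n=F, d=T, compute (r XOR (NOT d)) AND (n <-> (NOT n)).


Substitute r=T, n=F, d=T:
NOT d = F
r XOR (NOT d) = T XOR F = T
NOT n = T
n <-> (NOT n) = F <-> T = F
(r XOR (NOT d)) AND (n <-> (NOT n)) = T AND F = F

F


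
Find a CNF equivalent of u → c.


Step 1: Rewrite u → c as ¬u ∨ c.

(¬u) ∨ c


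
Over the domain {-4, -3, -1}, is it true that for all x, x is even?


Evaluate the predicate on each element: -4:T, -3:F, -1:F.
Counterexample x = -3 fails the predicate.

F


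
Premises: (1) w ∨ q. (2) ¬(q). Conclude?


Disjunctive syllogism: from (P ∨ Q) and ¬P, infer Q.
One disjunct, 'q', is ruled out; the other must hold.

w


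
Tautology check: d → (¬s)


Build the truth table over {d, s}:
d | s | φ
---------
F | F | T
T | F | T
F | T | T
T | T | F
Counterexample at row 4: with d=T, s=T, the formula is F.

No, it is not a tautology.


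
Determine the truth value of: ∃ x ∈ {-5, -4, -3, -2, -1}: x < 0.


Evaluate the predicate on each element: -5:T, -4:T, -3:T, -2:T, -1:T.
Witness x = -5 satisfies the predicate.

T


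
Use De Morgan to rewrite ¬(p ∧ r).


De Morgan: the negation of a conjunction is the disjunction of the negations.
Distribute ¬ across ∧, flipping it to ∨, and negate each literal.

(¬p) ∨ (¬r)


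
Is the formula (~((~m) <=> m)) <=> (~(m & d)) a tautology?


Build the truth table over {d, m}:
d | m | φ
---------
False | False | True
True | False | True
False | True | True
True | True | False
Counterexample at row 4: with d=True, m=True, the formula is False.

No, it is not a tautology.


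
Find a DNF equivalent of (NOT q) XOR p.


Step 1: (¬q) ⊕ p is true exactly when they disagree: ((¬q) ∧ ¬p) ∨ (¬(¬q) ∧ p).
Step 2: Eliminate any double negations (¬¬X = X).

((NOT q) AND (NOT p)) OR (q AND p)


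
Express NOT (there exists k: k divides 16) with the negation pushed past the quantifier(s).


¬(for all x: φ) = there exists x: ¬φ, and ¬(there exists x: φ) = for all x: ¬φ.
Apply to the existential statement.

for all k: NOT(k divides 16)


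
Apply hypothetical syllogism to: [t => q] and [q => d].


Hypothetical syllogism: from (P → Q) and (Q → R), infer (P → R).
Chain the two implications through the shared middle term 'q'.

t => d


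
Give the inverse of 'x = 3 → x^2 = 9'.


The inverse of (P → Q) is (¬P → ¬Q). It is equivalent to the converse, not to the original.
Here P = 'x = 3' and Q = 'x^2 = 9'.

If not (x = 3), then not (x^2 = 9).


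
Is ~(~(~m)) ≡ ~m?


Compare truth tables:
m | φ | ψ
---------
False | True | True
True | False | False
The columns φ and ψ agree on every row.

Yes, they are logically equivalent.


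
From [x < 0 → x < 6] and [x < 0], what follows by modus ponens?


Modus ponens: from (P → Q) and P, infer Q.
P = 'x < 0' is asserted, and P → Q holds, so Q follows.

x < 6.


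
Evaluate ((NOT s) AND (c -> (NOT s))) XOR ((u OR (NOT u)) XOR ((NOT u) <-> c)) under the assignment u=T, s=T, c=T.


Substitute u=T, s=T, c=T:
NOT s = F
NOT s = F
c -> (NOT s) = T -> F = F
(NOT s) AND (c -> (NOT s)) = F AND F = F
NOT u = F
u OR (NOT u) = T OR F = T
NOT u = F
(NOT u) <-> c = F <-> T = F
(u OR (NOT u)) XOR ((NOT u) <-> c) = T XOR F = T
((NOT s) AND (c -> (NOT s))) XOR ((u OR (NOT u)) XOR ((NOT u) <-> c)) = F XOR T = T

T


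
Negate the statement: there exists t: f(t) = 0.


¬(for all x: φ) = there exists x: ¬φ, and ¬(there exists x: φ) = for all x: ¬φ.
Apply to the existential statement.

for all t: NOT(f(t) = 0)


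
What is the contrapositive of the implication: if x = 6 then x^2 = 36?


The contrapositive of (P → Q) is (¬Q → ¬P); it is logically equivalent to the original.
Here P = 'x = 6' and Q = 'x^2 = 36'.

If not (x^2 = 36), then not (x = 6).


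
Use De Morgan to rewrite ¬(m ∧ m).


De Morgan: the negation of a conjunction is the disjunction of the negations.
Distribute ¬ across ∧, flipping it to ∨, and negate each literal.

(¬m) ∨ (¬m)


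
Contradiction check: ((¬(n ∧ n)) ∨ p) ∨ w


Truth table over {n, p, w}:
n | p | w | φ
-------------
F | F | F | T
T | F | F | F
F | T | F | T
T | T | F | T
F | F | T | T
T | F | T | T
F | T | T | T
T | T | T | T
Satisfying assignment at row 1: n=F, p=F, w=F gives T.

No, it is not a contradiction.


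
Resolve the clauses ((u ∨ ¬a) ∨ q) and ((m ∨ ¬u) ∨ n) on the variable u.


The clauses contain complementary literals u and ¬u.
Resolution eliminates this pair and disjoins the remaining literals (merging duplicates).

(((¬a ∨ q) ∨ m) ∨ n)


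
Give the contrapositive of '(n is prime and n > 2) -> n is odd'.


The contrapositive of (P → Q) is (¬Q → ¬P); it is logically equivalent to the original.
Here P = '(n is prime and n > 2)' and Q = 'n is odd'.

If not (n is odd), then not ((n is prime and n > 2)).


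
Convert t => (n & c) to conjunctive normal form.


Step 1: Rewrite t → (n ∧ c) as ¬t ∨ (n ∧ c).
Step 2: Distribute ∨ over ∧.

((~t) | n) & ((~t) | c)


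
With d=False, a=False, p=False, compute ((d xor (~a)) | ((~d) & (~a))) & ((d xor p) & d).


Substitute d=False, a=False, p=False:
~a = True
d xor (~a) = False xor True = True
~d = True
~a = True
(~d) & (~a) = True & True = True
(d xor (~a)) | ((~d) & (~a)) = True | True = True
d xor p = False xor False = False
(d xor p) & d = False & False = False
((d xor (~a)) | ((~d) & (~a))) & ((d xor p) & d) = True & False = False

False


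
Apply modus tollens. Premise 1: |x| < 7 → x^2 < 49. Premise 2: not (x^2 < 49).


Modus tollens: from (P → Q) and ¬Q, infer ¬P.
Q = 'x^2 < 49' is denied; since P → Q, P must also fail.

Not (|x| < 7).


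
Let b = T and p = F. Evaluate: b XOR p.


Exclusive or is true when exactly one operand is true.
Substitute: b=T, p=F.
T XOR F evaluates to T.

T


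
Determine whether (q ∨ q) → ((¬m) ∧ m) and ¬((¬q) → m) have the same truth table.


Compare truth tables:
m | q | φ | ψ
-------------
F | F | T | T
T | F | T | F
F | T | F | F
T | T | F | F
They differ at row 2 (m=T, q=F): φ=T but ψ=F.

No, they are not logically equivalent.


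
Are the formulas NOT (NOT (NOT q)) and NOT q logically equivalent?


Compare truth tables:
q | φ | ψ
---------
F | T | T
T | F | F
The columns φ and ψ agree on every row.

Yes, they are logically equivalent.


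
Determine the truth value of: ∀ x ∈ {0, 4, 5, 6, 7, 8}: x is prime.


Evaluate the predicate on each element: 0:F, 4:F, 5:T, 6:F, 7:T, 8:F.
Counterexample x = 0 fails the predicate.

F


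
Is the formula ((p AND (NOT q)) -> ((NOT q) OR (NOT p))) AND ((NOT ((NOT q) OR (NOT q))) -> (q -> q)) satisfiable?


Search for a satisfying assignment over {p, q}.
Try p=F, q=F: the formula evaluates to T.
A satisfying assignment exists.

Satisfiable.


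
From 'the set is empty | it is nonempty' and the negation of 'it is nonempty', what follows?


Disjunctive syllogism: from (P ∨ Q) and ¬P, infer Q.
One disjunct, 'it is nonempty', is ruled out; the other must hold.

the set is empty


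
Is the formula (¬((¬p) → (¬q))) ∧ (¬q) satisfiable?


Check all 4 assignments over {p, q}:
p | q | φ
---------
F | F | F
T | F | F
F | T | F
T | T | F
No assignment makes the formula true.

Unsatisfiable.


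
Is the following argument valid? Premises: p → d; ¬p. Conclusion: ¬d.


This is denying the antecedent (fallacy). There exist truth assignments where the premises are all true but the conclusion is false.

Invalid.


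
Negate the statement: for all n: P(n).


¬(for all x: φ) = there exists x: ¬φ, and ¬(there exists x: φ) = for all x: ¬φ.
Apply to the universal statement.

there exists n: NOT(P(n))


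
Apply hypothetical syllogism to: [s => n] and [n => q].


Hypothetical syllogism: from (P → Q) and (Q → R), infer (P → R).
Chain the two implications through the shared middle term 'n'.

s => q


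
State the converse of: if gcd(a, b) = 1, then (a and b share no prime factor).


The converse of (P → Q) is (Q → P). It is not in general equivalent to the original.
Here P = 'gcd(a, b) = 1' and Q = '(a and b share no prime factor)'.

If (a and b share no prime factor), then gcd(a, b) = 1.


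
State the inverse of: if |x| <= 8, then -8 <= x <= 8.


The inverse of (P → Q) is (¬P → ¬Q). It is equivalent to the converse, not to the original.
Here P = '|x| <= 8' and Q = '-8 <= x <= 8'.

If not (|x| <= 8), then not (-8 <= x <= 8).


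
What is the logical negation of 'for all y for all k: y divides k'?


Negation flips each quantifier (∀↔∃) and negates the inner predicate.
¬(for all y for all k: φ) = there exists y there exists k: ¬φ.

there exists y there exists k: NOT(y divides k)


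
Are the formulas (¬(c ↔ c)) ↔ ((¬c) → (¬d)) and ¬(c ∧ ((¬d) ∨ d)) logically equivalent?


Compare truth tables:
c | d | φ | ψ
-------------
F | F | F | T
T | F | F | F
F | T | T | T
T | T | F | F
They differ at row 1 (c=F, d=F): φ=F but ψ=T.

No, they are not logically equivalent.


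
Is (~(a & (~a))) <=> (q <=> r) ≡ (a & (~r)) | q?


Compare truth tables:
a | q | r | φ | ψ
-----------------
False | False | False | True | False
True | False | False | True | True
False | True | False | False | True
True | True | False | False | True
False | False | True | False | False
True | False | True | False | False
False | True | True | True | True
True | True | True | True | True
They differ at row 1 (a=False, q=False, r=False): φ=True but ψ=False.

No, they are not logically equivalent.


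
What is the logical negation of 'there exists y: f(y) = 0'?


¬(for all x: φ) = there exists x: ¬φ, and ¬(there exists x: φ) = for all x: ¬φ.
Apply to the existential statement.

for all y: NOT(f(y) = 0)


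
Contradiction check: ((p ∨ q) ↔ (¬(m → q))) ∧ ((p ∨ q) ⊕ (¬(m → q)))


Truth table over {m, p, q}:
m | p | q | φ
-------------
F | F | F | F
T | F | F | F
F | T | F | F
T | T | F | F
F | F | T | F
T | F | T | F
F | T | T | F
T | T | T | F
Every row is false.

Yes, it is a contradiction.


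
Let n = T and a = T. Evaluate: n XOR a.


Exclusive or is true when exactly one operand is true.
Substitute: n=T, a=T.
T XOR T evaluates to F.

F


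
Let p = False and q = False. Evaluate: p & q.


Conjunction is true only when both operands are true.
Substitute: p=False, q=False.
False & False evaluates to False.

False


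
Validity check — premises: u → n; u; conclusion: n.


This matches the form of modus ponens: the conclusion follows in every model of the premises.

Valid.


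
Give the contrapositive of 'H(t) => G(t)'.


The contrapositive of (P → Q) is (¬Q → ¬P); it is logically equivalent to the original.
Here P = 'H(t)' and Q = 'G(t)'.

If not (G(t)), then not (H(t)).


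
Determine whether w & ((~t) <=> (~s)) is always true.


Build the truth table over {s, t, w}:
s | t | w | φ
-------------
False | False | False | False
True | False | False | False
False | True | False | False
True | True | False | False
False | False | True | True
True | False | True | False
False | True | True | False
True | True | True | True
Counterexample at row 1: with s=False, t=False, w=False, the formula is False.

No, it is not a tautology.


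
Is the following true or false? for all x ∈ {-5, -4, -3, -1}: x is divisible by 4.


Evaluate the predicate on each element: -5:F, -4:T, -3:F, -1:F.
Counterexample x = -5 fails the predicate.

F


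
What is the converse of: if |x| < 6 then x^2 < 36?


The converse of (P → Q) is (Q → P). It is not in general equivalent to the original.
Here P = '|x| < 6' and Q = 'x^2 < 36'.

If x^2 < 36, then |x| < 6.


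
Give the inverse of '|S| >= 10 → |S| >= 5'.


The inverse of (P → Q) is (¬P → ¬Q). It is equivalent to the converse, not to the original.
Here P = '|S| >= 10' and Q = '|S| >= 5'.

If not (|S| >= 10), then not (|S| >= 5).


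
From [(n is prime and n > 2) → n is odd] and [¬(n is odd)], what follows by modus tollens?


Modus tollens: from (P → Q) and ¬Q, infer ¬P.
Q = 'n is odd' is denied; since P → Q, P must also fail.

Not ((n is prime and n > 2)).


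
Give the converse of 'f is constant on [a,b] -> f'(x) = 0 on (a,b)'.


The converse of (P → Q) is (Q → P). It is not in general equivalent to the original.
Here P = 'f is constant on [a,b]' and Q = 'f'(x) = 0 on (a,b)'.

If f'(x) = 0 on (a,b), then f is constant on [a,b].


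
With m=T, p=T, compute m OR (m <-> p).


Substitute m=T, p=T:
m <-> p = T <-> T = T
m OR (m <-> p) = T OR T = T

T


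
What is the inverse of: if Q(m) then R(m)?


The inverse of (P → Q) is (¬P → ¬Q). It is equivalent to the converse, not to the original.
Here P = 'Q(m)' and Q = 'R(m)'.

If not (Q(m)), then not (R(m)).


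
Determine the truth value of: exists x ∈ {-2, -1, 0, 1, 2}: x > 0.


Evaluate the predicate on each element: -2:False, -1:False, 0:False, 1:True, 2:True.
Witness x = 1 satisfies the predicate.

True


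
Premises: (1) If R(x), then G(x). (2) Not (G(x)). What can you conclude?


Modus tollens: from (P → Q) and ¬Q, infer ¬P.
Q = 'G(x)' is denied; since P → Q, P must also fail.

Not (R(x)).


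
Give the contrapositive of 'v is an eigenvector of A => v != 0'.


The contrapositive of (P → Q) is (¬Q → ¬P); it is logically equivalent to the original.
Here P = 'v is an eigenvector of A' and Q = 'v != 0'.

If not (v != 0), then not (v is an eigenvector of A).


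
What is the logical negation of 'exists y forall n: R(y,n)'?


Negation flips each quantifier (∀↔∃) and negates the inner predicate.
¬(exists y forall n: φ) = forall y exists n: ¬φ.

forall y exists n: ~(R(y,n))


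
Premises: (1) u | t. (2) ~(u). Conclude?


Disjunctive syllogism: from (P ∨ Q) and ¬P, infer Q.
One disjunct, 'u', is ruled out; the other must hold.

t


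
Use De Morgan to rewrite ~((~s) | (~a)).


De Morgan: the negation of a disjunction is the conjunction of the negations.
Distribute ~ across |, flipping it to &, and negate each literal.

s & a


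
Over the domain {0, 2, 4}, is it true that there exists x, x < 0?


Evaluate the predicate on each element: 0:F, 2:F, 4:F.
No element satisfies the predicate.

F


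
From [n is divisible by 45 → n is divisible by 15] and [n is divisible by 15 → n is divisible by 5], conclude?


Hypothetical syllogism: from (P → Q) and (Q → R), infer (P → R).
Chain the two implications through the shared middle term 'n is divisible by 15'.

n is divisible by 45 → n is divisible by 5


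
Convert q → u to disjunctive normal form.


Step 1: Rewrite q → u as ¬q ∨ u.

(¬q) ∨ u


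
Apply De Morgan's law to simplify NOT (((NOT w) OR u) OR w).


De Morgan: the negation of a disjunction is the conjunction of the negations.
Distribute NOT across OR, flipping it to AND, and negate each literal.

(w AND (NOT u)) AND (NOT w)


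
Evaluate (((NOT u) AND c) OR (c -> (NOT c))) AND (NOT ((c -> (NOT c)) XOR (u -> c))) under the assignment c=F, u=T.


Substitute c=F, u=T:
… (earlier sub-steps elided)
(NOT u) AND c = F AND F = F
NOT c = T
c -> (NOT c) = F -> T = T
((NOT u) AND c) OR (c -> (NOT c)) = F OR T = T
NOT c = T
c -> (NOT c) = F -> T = T
u -> c = T -> F = F
(c -> (NOT c)) XOR (u -> c) = T XOR F = T
NOT ((c -> (NOT c)) XOR (u -> c)) = F
(((NOT u) AND c) OR (c -> (NOT c))) AND (NOT ((c -> (NOT c)) XOR (u -> c))) = T AND F = F

F


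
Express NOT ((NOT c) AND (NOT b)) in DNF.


Step 1: Apply De Morgan: ¬((¬c) ∧ (¬b)) = ¬(¬c) ∨ ¬(¬b).
Step 2: Eliminate any double negations (¬¬X = X).

c OR b


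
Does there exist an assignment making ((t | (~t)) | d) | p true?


Search for a satisfying assignment over {d, p, t}.
Try d=False, p=False, t=False: the formula evaluates to True.
A satisfying assignment exists.

Satisfiable.


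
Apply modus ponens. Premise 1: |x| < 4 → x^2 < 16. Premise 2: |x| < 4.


Modus ponens: from (P → Q) and P, infer Q.
P = '|x| < 4' is asserted, and P → Q holds, so Q follows.

x^2 < 16.


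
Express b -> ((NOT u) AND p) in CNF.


Step 1: Rewrite b → ((¬u) ∧ p) as ¬b ∨ ((¬u) ∧ p).
Step 2: Distribute ∨ over ∧.

((NOT b) OR (NOT u)) AND ((NOT b) OR p)


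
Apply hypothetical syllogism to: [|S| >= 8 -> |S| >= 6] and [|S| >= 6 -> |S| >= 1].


Hypothetical syllogism: from (P → Q) and (Q → R), infer (P → R).
Chain the two implications through the shared middle term '|S| >= 6'.

|S| >= 8 -> |S| >= 1


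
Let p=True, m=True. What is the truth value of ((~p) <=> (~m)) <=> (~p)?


Substitute p=True, m=True:
~p = False
~m = False
(~p) <=> (~m) = False <=> False = True
~p = False
((~p) <=> (~m)) <=> (~p) = True <=> False = False

False


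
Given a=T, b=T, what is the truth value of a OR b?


Disjunction is false only when both operands are false.
Substitute: a=T, b=T.
T OR T evaluates to T.

T


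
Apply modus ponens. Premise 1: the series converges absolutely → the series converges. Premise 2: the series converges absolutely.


Modus ponens: from (P → Q) and P, infer Q.
P = 'the series converges absolutely' is asserted, and P → Q holds, so Q follows.

the series converges.


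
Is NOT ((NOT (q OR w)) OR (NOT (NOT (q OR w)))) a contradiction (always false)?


Truth table over {q, w}:
q | w | φ
---------
F | F | F
T | F | F
F | T | F
T | T | F
Every row is false.

Yes, it is a contradiction.


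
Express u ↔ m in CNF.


Step 1: Rewrite u ↔ m as (u → m) ∧ (m → u).
Step 2: Rewrite each implication as a disjunction.

((¬u) ∨ m) ∧ ((¬m) ∨ u)


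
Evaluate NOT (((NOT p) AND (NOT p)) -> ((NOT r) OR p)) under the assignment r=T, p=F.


Substitute r=T, p=F:
NOT p = T
NOT p = T
(NOT p) AND (NOT p) = T AND T = T
NOT r = F
(NOT r) OR p = F OR F = F
((NOT p) AND (NOT p)) -> ((NOT r) OR p) = T -> F = F
NOT (((NOT p) AND (NOT p)) -> ((NOT r) OR p)) = T

T


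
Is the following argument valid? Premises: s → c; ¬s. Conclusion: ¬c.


This is denying the antecedent (fallacy). There exist truth assignments where the premises are all true but the conclusion is false.

Invalid.


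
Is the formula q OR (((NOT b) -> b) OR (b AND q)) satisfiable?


Search for a satisfying assignment over {b, q}.
Try b=T, q=F: the formula evaluates to T.
A satisfying assignment exists.

Satisfiable.


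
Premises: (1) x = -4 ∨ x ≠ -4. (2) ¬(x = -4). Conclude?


Disjunctive syllogism: from (P ∨ Q) and ¬P, infer Q.
One disjunct, 'x = -4', is ruled out; the other must hold.

x ≠ -4


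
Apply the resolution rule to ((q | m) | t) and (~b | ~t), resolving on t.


The clauses contain complementary literals t and ~t.
Resolution eliminates this pair and disjoins the remaining literals (merging duplicates).

((q | m) | ~b)


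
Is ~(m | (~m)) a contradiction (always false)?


Truth table over {m}:
m | φ
-----
False | False
True | False
Every row is false.

Yes, it is a contradiction.


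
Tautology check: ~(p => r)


Build the truth table over {p, r}:
p | r | φ
---------
False | False | False
True | False | True
False | True | False
True | True | False
Counterexample at row 1: with p=False, r=False, the formula is False.

No, it is not a tautology.


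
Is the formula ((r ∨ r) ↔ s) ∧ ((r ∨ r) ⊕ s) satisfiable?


Check all 4 assignments over {r, s}:
r | s | φ
---------
F | F | F
T | F | F
F | T | F
T | T | F
No assignment makes the formula true.

Unsatisfiable.


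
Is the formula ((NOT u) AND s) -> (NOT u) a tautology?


Build the truth table over {s, u}:
s | u | φ
---------
F | F | T
T | F | T
F | T | T
T | T | T
Every row evaluates to true.

Yes, it is a tautology.


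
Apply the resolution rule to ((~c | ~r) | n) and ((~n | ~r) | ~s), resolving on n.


The clauses contain complementary literals n and ~n.
Resolution eliminates this pair and disjoins the remaining literals (merging duplicates).

((~c | ~r) | ~s)


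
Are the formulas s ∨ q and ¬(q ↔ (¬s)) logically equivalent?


Compare truth tables:
q | s | φ | ψ
-------------
F | F | F | T
T | F | T | F
F | T | T | F
T | T | T | T
They differ at row 1 (q=F, s=F): φ=F but ψ=T.

No, they are not logically equivalent.


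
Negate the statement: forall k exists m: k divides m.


Negation flips each quantifier (∀↔∃) and negates the inner predicate.
¬(forall k exists m: φ) = exists k forall m: ¬φ.

exists k forall m: ~(k divides m)


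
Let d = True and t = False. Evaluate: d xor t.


Exclusive or is true when exactly one operand is true.
Substitute: d=True, t=False.
True xor False evaluates to True.

True


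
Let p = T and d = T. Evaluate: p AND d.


Conjunction is true only when both operands are true.
Substitute: p=T, d=T.
T AND T evaluates to T.

T


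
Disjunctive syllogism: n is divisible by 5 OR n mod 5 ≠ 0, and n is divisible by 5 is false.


Disjunctive syllogism: from (P ∨ Q) and ¬P, infer Q.
One disjunct, 'n is divisible by 5', is ruled out; the other must hold.

n mod 5 ≠ 0


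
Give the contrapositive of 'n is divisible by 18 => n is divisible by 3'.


The contrapositive of (P → Q) is (¬Q → ¬P); it is logically equivalent to the original.
Here P = 'n is divisible by 18' and Q = 'n is divisible by 3'.

If not (n is divisible by 3), then not (n is divisible by 18).


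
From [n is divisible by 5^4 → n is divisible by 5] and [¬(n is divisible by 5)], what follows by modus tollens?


Modus tollens: from (P → Q) and ¬Q, infer ¬P.
Q = 'n is divisible by 5' is denied; since P → Q, P must also fail.

Not (n is divisible by 5^4).


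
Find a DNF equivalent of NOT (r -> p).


Step 1: Rewrite implication then negate: ¬(¬r ∨ p) = r ∧ ¬p.

r AND (NOT p)


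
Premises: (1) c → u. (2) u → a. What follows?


Hypothetical syllogism: from (P → Q) and (Q → R), infer (P → R).
Chain the two implications through the shared middle term 'u'.

c → a


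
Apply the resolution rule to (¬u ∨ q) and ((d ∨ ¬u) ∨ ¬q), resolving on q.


The clauses contain complementary literals q and ¬q.
Resolution eliminates this pair and disjoins the remaining literals (merging duplicates).

(¬u ∨ d)


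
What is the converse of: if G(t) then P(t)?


The converse of (P → Q) is (Q → P). It is not in general equivalent to the original.
Here P = 'G(t)' and Q = 'P(t)'.

If P(t), then G(t).


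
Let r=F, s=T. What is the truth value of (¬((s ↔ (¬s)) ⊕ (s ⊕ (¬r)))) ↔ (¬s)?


Substitute r=F, s=T:
¬s = F
s ↔ (¬s) = T ↔ F = F
¬r = T
s ⊕ (¬r) = T ⊕ T = F
(s ↔ (¬s)) ⊕ (s ⊕ (¬r)) = F ⊕ F = F
¬((s ↔ (¬s)) ⊕ (s ⊕ (¬r))) = T
¬s = F
(¬((s ↔ (¬s)) ⊕ (s ⊕ (¬r)))) ↔ (¬s) = T ↔ F = F

F


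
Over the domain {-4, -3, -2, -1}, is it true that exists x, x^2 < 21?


Evaluate the predicate on each element: -4:True, -3:True, -2:True, -1:True.
Witness x = -4 satisfies the predicate.

True


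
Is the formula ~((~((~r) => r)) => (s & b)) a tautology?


Build the truth table over {b, r, s}:
b | r | s | φ
-------------
False | False | False | True
True | False | False | True
False | True | False | False
True | True | False | False
False | False | True | True
True | False | True | False
False | True | True | False
True | True | True | False
Counterexample at row 3: with b=False, r=True, s=False, the formula is False.

No, it is not a tautology.


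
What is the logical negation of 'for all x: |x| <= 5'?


¬(for all x: φ) = there exists x: ¬φ, and ¬(there exists x: φ) = for all x: ¬φ.
Apply to the universal statement.

there exists x: NOT(|x| <= 5)


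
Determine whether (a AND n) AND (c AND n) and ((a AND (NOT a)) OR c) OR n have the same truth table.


Compare truth tables:
a | c | n | φ | ψ
-----------------
F | F | F | F | F
T | F | F | F | F
F | T | F | F | T
T | T | F | F | T
F | F | T | F | T
T | F | T | F | T
F | T | T | F | T
T | T | T | T | T
They differ at row 3 (a=F, c=T, n=F): φ=F but ψ=T.

No, they are not logically equivalent.


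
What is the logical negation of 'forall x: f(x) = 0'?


¬(forall x: φ) = exists x: ¬φ, and ¬(exists x: φ) = forall x: ¬φ.
Apply to the universal statement.

exists x: ~(f(x) = 0)


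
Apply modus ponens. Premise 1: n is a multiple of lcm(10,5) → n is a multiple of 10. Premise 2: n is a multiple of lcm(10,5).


Modus ponens: from (P → Q) and P, infer Q.
P = 'n is a multiple of lcm(10,5)' is asserted, and P → Q holds, so Q follows.

n is a multiple of 10.


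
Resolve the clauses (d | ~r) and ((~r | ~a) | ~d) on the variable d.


The clauses contain complementary literals d and ~d.
Resolution eliminates this pair and disjoins the remaining literals (merging duplicates).

(~r | ~a)


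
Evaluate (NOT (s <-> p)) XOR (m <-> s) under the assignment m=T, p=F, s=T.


Substitute m=T, p=F, s=T:
s <-> p = T <-> F = F
NOT (s <-> p) = T
m <-> s = T <-> T = T
(NOT (s <-> p)) XOR (m <-> s) = T XOR T = F

F


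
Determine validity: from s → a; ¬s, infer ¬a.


This is denying the antecedent (fallacy). There exist truth assignments where the premises are all true but the conclusion is false.

Invalid.


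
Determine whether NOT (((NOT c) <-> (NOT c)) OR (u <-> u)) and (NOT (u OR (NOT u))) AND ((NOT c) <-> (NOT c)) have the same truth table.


Compare truth tables:
c | u | φ | ψ
-------------
F | F | F | F
T | F | F | F
F | T | F | F
T | T | F | F
The columns φ and ψ agree on every row.

Yes, they are logically equivalent.


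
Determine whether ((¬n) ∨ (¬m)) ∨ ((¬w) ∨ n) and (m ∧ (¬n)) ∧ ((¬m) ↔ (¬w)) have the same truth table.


Compare truth tables:
m | n | w | φ | ψ
-----------------
F | F | F | T | F
T | F | F | T | F
F | T | F | T | F
T | T | F | T | F
F | F | T | T | F
T | F | T | T | T
F | T | T | T | F
T | T | T | T | F
They differ at row 1 (m=F, n=F, w=F): φ=T but ψ=F.

No, they are not logically equivalent.


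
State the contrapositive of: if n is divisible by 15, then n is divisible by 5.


The contrapositive of (P → Q) is (¬Q → ¬P); it is logically equivalent to the original.
Here P = 'n is divisible by 15' and Q = 'n is divisible by 5'.

If not (n is divisible by 5), then not (n is divisible by 15).


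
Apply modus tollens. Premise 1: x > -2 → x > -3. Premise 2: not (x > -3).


Modus tollens: from (P → Q) and ¬Q, infer ¬P.
Q = 'x > -3' is denied; since P → Q, P must also fail.

Not (x > -2).


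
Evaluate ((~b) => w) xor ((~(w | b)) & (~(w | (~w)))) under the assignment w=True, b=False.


Substitute w=True, b=False:
~b = True
(~b) => w = True => True = True
w | b = True | False = True
~(w | b) = False
~w = False
w | (~w) = True | False = True
~(w | (~w)) = False
(~(w | b)) & (~(w | (~w))) = False & False = False
((~b) => w) xor ((~(w | b)) & (~(w | (~w)))) = True xor False = True

True


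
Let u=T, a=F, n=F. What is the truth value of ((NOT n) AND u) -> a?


Substitute u=T, a=F, n=F:
NOT n = T
(NOT n) AND u = T AND T = T
((NOT n) AND u) -> a = T -> F = F

F


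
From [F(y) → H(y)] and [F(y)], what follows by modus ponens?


Modus ponens: from (P → Q) and P, infer Q.
P = 'F(y)' is asserted, and P → Q holds, so Q follows.

H(y).


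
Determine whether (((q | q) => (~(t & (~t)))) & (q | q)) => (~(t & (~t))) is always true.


Build the truth table over {q, t}:
q | t | φ
---------
False | False | True
True | False | True
False | True | True
True | True | True
Every row evaluates to true.

Yes, it is a tautology.


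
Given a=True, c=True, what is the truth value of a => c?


Implication is false only when antecedent is true and consequent is false.
Substitute: a=True, c=True.
True => True evaluates to True.

True


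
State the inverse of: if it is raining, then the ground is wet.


The inverse of (P → Q) is (¬P → ¬Q). It is equivalent to the converse, not to the original.
Here P = 'it is raining' and Q = 'the ground is wet'.

If not (it is raining), then not (the ground is wet).


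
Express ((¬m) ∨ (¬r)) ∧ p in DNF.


Step 1: Distribute ∧ over ∨: ((¬m) ∨ (¬r)) ∧ p = ((¬m) ∧ p) ∨ ((¬r) ∧ p).

((¬m) ∧ p) ∨ ((¬r) ∧ p)


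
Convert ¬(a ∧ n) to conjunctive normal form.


Step 1: Apply De Morgan: ¬(a ∧ n) = ¬a ∨ ¬n.

(¬a) ∨ (¬n)


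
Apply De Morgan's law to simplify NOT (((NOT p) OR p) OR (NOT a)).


De Morgan: the negation of a disjunction is the conjunction of the negations.
Distribute NOT across OR, flipping it to AND, and negate each literal.

(p AND (NOT p)) AND a


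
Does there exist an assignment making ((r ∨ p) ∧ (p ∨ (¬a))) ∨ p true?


Search for a satisfying assignment over {a, p, r}.
Try a=F, p=T, r=F: the formula evaluates to T.
A satisfying assignment exists.

Satisfiable.


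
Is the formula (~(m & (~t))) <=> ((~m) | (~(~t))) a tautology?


Build the truth table over {m, t}:
m | t | φ
---------
False | False | True
True | False | True
False | True | True
True | True | True
Every row evaluates to true.

Yes, it is a tautology.


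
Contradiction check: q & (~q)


Truth table over {q}:
q | φ
-----
False | False
True | False
Every row is false.

Yes, it is a contradiction.


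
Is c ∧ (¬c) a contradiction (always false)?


Truth table over {c}:
c | φ
-----
F | F
T | F
Every row is false.

Yes, it is a contradiction.


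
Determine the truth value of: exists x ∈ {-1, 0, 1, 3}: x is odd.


Evaluate the predicate on each element: -1:True, 0:False, 1:True, 3:True.
Witness x = -1 satisfies the predicate.

True


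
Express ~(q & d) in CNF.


Step 1: Apply De Morgan: ¬(q ∧ d) = ¬q ∨ ¬d.

(~q) | (~d)


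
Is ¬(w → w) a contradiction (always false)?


Truth table over {w}:
w | φ
-----
F | F
T | F
Every row is false.

Yes, it is a contradiction.


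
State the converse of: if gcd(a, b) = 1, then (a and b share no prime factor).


The converse of (P → Q) is (Q → P). It is not in general equivalent to the original.
Here P = 'gcd(a, b) = 1' and Q = '(a and b share no prime factor)'.

If (a and b share no prime factor), then gcd(a, b) = 1.


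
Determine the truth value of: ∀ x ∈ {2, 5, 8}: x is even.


Evaluate the predicate on each element: 2:T, 5:F, 8:T.
Counterexample x = 5 fails the predicate.

F


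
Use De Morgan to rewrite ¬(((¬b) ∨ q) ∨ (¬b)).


De Morgan: the negation of a disjunction is the conjunction of the negations.
Distribute ¬ across ∨, flipping it to ∧, and negate each literal.

(b ∧ (¬q)) ∧ b


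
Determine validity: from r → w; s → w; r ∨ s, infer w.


This matches the form of proof by cases: the conclusion follows in every model of the premises.

Valid.


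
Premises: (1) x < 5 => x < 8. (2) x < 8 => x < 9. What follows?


Hypothetical syllogism: from (P → Q) and (Q → R), infer (P → R).
Chain the two implications through the shared middle term 'x < 8'.

x < 5 => x < 9


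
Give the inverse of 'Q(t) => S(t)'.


The inverse of (P → Q) is (¬P → ¬Q). It is equivalent to the converse, not to the original.
Here P = 'Q(t)' and Q = 'S(t)'.

If not (Q(t)), then not (S(t)).


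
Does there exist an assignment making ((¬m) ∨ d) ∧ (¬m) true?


Search for a satisfying assignment over {d, m}.
Try d=F, m=F: the formula evaluates to T.
A satisfying assignment exists.

Satisfiable.


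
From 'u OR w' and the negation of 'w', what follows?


Disjunctive syllogism: from (P ∨ Q) and ¬P, infer Q.
One disjunct, 'w', is ruled out; the other must hold.

u


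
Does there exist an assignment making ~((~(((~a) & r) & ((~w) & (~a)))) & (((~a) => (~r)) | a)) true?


Search for a satisfying assignment over {a, r, w}.
Try a=False, r=True, w=False: the formula evaluates to True.
A satisfying assignment exists.

Satisfiable.


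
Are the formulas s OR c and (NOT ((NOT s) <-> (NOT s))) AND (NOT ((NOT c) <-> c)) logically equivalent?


Compare truth tables:
c | s | φ | ψ
-------------
F | F | F | F
T | F | T | F
F | T | T | F
T | T | T | F
They differ at row 2 (c=T, s=F): φ=T but ψ=F.

No, they are not logically equivalent.


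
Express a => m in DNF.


Step 1: Rewrite a → m as ¬a ∨ m.

(~a) | m


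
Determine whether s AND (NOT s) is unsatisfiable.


Truth table over {s}:
s | φ
-----
F | F
T | F
Every row is false.

Yes, it is a contradiction.


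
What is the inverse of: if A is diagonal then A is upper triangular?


The inverse of (P → Q) is (¬P → ¬Q). It is equivalent to the converse, not to the original.
Here P = 'A is diagonal' and Q = 'A is upper triangular'.

If not (A is diagonal), then not (A is upper triangular).


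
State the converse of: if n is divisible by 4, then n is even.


The converse of (P → Q) is (Q → P). It is not in general equivalent to the original.
Here P = 'n is divisible by 4' and Q = 'n is even'.

If n is even, then n is divisible by 4.


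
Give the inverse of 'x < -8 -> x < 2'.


The inverse of (P → Q) is (¬P → ¬Q). It is equivalent to the converse, not to the original.
Here P = 'x < -8' and Q = 'x < 2'.

If not (x < -8), then not (x < 2).


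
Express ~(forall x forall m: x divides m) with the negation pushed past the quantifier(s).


Negation flips each quantifier (∀↔∃) and negates the inner predicate.
¬(forall x forall m: φ) = exists x exists m: ¬φ.

exists x exists m: ~(x divides m)


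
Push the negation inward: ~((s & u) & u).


De Morgan: the negation of a conjunction is the disjunction of the negations.
Distribute ~ across &, flipping it to |, and negate each literal.

((~s) | (~u)) | (~u)


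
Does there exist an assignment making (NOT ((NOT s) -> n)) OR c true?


Search for a satisfying assignment over {c, n, s}.
Try c=F, n=F, s=F: the formula evaluates to T.
A satisfying assignment exists.

Satisfiable.


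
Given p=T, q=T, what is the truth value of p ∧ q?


Conjunction is true only when both operands are true.
Substitute: p=T, q=T.
T ∧ T evaluates to T.

T


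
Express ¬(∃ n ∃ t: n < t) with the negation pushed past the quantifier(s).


Negation flips each quantifier (∀↔∃) and negates the inner predicate.
¬(∃ n ∃ t: φ) = ∀ n ∀ t: ¬φ.

∀ n ∀ t: ¬(n < t)


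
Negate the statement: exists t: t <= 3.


¬(forall x: φ) = exists x: ¬φ, and ¬(exists x: φ) = forall x: ¬φ.
Apply to the existential statement.

forall t: ~(t <= 3)


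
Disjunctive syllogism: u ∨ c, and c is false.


Disjunctive syllogism: from (P ∨ Q) and ¬P, infer Q.
One disjunct, 'c', is ruled out; the other must hold.

u


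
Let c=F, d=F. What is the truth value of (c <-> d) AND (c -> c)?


Substitute c=F, d=F:
c <-> d = F <-> F = T
c -> c = F -> F = T
(c <-> d) AND (c -> c) = T AND T = T

T


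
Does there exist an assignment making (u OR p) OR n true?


Search for a satisfying assignment over {n, p, u}.
Try n=T, p=F, u=F: the formula evaluates to T.
A satisfying assignment exists.

Satisfiable.


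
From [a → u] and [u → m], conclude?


Hypothetical syllogism: from (P → Q) and (Q → R), infer (P → R).
Chain the two implications through the shared middle term 'u'.

a → m


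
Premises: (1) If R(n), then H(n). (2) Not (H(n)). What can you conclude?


Modus tollens: from (P → Q) and ¬Q, infer ¬P.
Q = 'H(n)' is denied; since P → Q, P must also fail.

Not (R(n)).
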